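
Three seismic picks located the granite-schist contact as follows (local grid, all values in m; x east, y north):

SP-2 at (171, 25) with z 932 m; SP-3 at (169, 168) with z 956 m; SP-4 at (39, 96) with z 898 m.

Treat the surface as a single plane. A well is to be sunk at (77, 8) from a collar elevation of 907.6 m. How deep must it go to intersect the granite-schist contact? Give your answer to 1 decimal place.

Let the plane be z = a·x + b·y + c.
SP-3−SP-2: −2a + 143b = 24;  SP-4−SP-2: −132a + 71b = −34.
Solving gives a = 0.35049, b = 0.17273.
Then c = 932 − a·171 − b·25 = 867.75.
At (77, 8): z_contact = 26.99 + 1.38 + 867.75 = 896.12 m.
Depth below ground = 907.6 − 896.12 = 11.5 m.

11.5 m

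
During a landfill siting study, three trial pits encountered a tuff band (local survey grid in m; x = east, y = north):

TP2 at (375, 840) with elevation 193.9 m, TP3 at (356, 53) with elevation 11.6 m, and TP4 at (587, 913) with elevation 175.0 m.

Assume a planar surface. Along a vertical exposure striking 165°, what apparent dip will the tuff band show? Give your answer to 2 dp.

15.21°

Let the plane be z = a·x + b·y + c.
TP3−TP2: −19a − 787b = −182.3;  TP4−TP2: 212a + 73b = −18.9.
Solving gives a = −0.17033, b = 0.23575.
Unit vector along 165° is (sin 165°, cos 165°) = (0.2588, -0.9659).
Slope in that direction = a·(0.2588) + b·(-0.9659) = −0.27180.
Apparent dip = arctan|0.27180| = 15.21° (true dip is 16.2°, so apparent ≤ true as expected).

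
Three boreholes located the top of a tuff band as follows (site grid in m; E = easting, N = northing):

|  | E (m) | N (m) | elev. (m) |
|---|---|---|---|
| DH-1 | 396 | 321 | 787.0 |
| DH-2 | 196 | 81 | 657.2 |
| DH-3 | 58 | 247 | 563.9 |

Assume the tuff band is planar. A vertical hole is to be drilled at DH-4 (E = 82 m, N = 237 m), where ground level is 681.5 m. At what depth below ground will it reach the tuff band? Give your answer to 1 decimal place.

Let the plane be z = a·E + b·N + c.
DH-2−DH-1: −200a − 240b = −129.8;  DH-3−DH-1: −338a − 74b = −223.1.
Solving gives a = 0.66253, b = −0.01127.
Then c = 787 − a·396 − b·321 = 528.26.
At (82, 237): z_contact = 54.33 − 2.67 + 528.26 = 579.91 m.
Depth below ground = 681.5 − 579.91 = 101.6 m.

101.6 m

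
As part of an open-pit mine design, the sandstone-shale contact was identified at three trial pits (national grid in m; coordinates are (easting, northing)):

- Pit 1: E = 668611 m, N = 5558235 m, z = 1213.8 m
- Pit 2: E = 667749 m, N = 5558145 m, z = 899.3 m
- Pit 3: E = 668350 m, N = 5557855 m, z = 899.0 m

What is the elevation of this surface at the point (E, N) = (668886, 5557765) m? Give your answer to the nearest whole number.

Let the plane be z = a·E + b·N + c.
Pit 2−Pit 1: −862a − 90b = −314.5;  Pit 3−Pit 1: −261a − 380b = −314.8.
Solving gives a = 0.29985859, b = 0.62246555.
Then c = 1213.8 − a·668611 − b·5558235 = −3659084.76.
At (668886, 5557765): z = 200571.2 + 3459517.3 − 3659084.76 = 1003.7 m.

1004 m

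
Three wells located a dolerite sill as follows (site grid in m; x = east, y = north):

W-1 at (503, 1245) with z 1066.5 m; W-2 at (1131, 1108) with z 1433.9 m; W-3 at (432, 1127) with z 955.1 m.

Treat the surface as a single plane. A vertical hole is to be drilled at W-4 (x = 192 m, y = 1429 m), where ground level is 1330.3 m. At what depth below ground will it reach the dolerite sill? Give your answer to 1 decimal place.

Two edge vectors: W-1→W-2 = (628, -137, 367.4), W-1→W-3 = (-71, -118, -111.4).
Normal n = (W-1→W-2) × (W-1→W-3) = (58615, 43873.8, -83831).
So ∂z/∂x = −n_x/n_z = 0.699204 and ∂z/∂y = −n_y/n_z = 0.523360.
Intercept c from W-1: 1066.5 − 351.70 − 651.58 = 63.22.
At (192, 1429): z_contact = 134.25 + 747.88 + 63.22 = 945.35 m.
Depth below ground = 1330.3 − 945.35 = 385.0 m.

385.0 m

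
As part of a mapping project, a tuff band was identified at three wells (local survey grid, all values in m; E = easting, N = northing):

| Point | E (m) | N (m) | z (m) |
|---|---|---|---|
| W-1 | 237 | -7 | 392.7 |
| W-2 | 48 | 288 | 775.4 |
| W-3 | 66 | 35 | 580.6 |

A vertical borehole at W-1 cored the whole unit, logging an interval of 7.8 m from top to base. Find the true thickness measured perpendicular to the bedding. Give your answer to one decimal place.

Let the plane be z = a·E + b·N + c.
W-2−W-1: −189a + 295b = 382.7;  W-3−W-1: −171a + 42b = 187.9.
Solving gives a = −0.92590, b = 0.70409.
|∇z| = √(a²+b²) = 1.16320, so dip δ = arctan(1.16320) = 49.31°.
True thickness = vertical thickness × cos δ = 7.8 × cos 49.31° = 5.1 m.

5.1 m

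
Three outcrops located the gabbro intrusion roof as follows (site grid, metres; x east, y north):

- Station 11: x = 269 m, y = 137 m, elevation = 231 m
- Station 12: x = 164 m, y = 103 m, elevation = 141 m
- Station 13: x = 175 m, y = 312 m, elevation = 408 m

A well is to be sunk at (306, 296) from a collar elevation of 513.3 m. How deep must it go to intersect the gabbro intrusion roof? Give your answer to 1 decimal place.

66.3 m

Let the plane be z = a·x + b·y + c.
Station 12−Station 11: −105a − 34b = −90;  Station 13−Station 11: −94a + 175b = 177.
Solving gives a = 0.45116, b = 1.25377.
Then c = 231 − a·269 − b·137 = −62.13.
At (306, 296): z_contact = 138.06 + 371.11 − 62.13 = 447.04 m.
Depth below ground = 513.3 − 447.04 = 66.3 m.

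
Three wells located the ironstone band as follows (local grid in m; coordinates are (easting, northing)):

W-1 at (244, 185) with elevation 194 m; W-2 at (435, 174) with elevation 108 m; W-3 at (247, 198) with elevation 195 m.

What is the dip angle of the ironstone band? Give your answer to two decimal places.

25.40°

Two edge vectors: W-1→W-2 = (191, -11, -86), W-1→W-3 = (3, 13, 1).
Normal n = (W-1→W-2) × (W-1→W-3) = (1107, -449, 2516).
So ∂z/∂E = −n_x/n_z = −0.43998 and ∂z/∂N = −n_y/n_z = 0.17846.
Gradient magnitude |∇z| = √(a² + b²) = √(0.19359 + 0.03185) = 0.47480.
True dip = arctan(0.47480) = 25.40°, dipping toward ESE (azimuth ≈ 112°).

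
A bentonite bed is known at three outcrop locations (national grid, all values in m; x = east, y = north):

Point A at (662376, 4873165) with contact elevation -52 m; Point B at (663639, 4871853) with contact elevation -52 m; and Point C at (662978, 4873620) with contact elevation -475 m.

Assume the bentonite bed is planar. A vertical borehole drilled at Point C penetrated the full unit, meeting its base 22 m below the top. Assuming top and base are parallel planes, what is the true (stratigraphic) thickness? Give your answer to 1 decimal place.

19.2 m

Let the plane be z = a·x + b·y + c.
Point B−Point A: 1263a − 1312b = 0;  Point C−Point A: 602a + 455b = −423.
Solving gives a = −0.40673, b = −0.39154.
|∇z| = √(a²+b²) = 0.56456, so dip δ = arctan(0.56456) = 29.45°.
True thickness = vertical thickness × cos δ = 22 × cos 29.45° = 19.2 m.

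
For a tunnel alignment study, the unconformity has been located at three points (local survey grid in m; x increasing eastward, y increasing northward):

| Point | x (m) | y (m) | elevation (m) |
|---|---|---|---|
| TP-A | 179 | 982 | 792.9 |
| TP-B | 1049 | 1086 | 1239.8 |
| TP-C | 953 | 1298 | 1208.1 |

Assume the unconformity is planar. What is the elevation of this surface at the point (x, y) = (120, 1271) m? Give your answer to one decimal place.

Let the plane be z = a·x + b·y + c.
TP-B−TP-A: 870a + 104b = 446.9;  TP-C−TP-A: 774a + 316b = 415.2.
Solving gives a = 0.504257, b = 0.078814.
Then c = 792.9 − a·179 − b·982 = 625.24.
At (120, 1271): z = 60.5 + 100.2 + 625.24 = 785.9 m.

785.9 m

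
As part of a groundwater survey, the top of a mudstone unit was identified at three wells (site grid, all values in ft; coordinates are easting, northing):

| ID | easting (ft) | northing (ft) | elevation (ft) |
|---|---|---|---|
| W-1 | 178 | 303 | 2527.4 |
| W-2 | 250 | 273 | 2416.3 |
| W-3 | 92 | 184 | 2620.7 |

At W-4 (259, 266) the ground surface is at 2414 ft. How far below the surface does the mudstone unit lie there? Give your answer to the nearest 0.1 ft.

Two edge vectors: W-1→W-2 = (72, -30, -111.1), W-1→W-3 = (-86, -119, 93.3).
Normal n = (W-1→W-2) × (W-1→W-3) = (-16019.9, 2837, -11148).
So ∂z/∂easting = −n_x/n_z = −1.43702 and ∂z/∂northing = −n_y/n_z = 0.25449.
Intercept c from W-1: 2527.4 + 255.79 − 77.11 = 2706.08.
At (259, 266): z_contact = −372.19 + 67.69 + 2706.08 = 2401.59 ft.
Depth below ground = 2414 − 2401.59 = 12.4 ft.

12.4 ft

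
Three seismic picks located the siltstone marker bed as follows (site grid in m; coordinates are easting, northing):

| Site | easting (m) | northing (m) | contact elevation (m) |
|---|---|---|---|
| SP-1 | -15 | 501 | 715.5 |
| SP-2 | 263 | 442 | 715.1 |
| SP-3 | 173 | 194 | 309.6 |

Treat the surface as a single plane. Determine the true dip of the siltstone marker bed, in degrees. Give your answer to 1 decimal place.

Two edge vectors: SP-1→SP-2 = (278, -59, -0.4), SP-1→SP-3 = (188, -307, -405.9).
Normal n = (SP-1→SP-2) × (SP-1→SP-3) = (23825.3, 112765, -74254).
So ∂z/∂easting = −n_x/n_z = 0.32086 and ∂z/∂northing = −n_y/n_z = 1.51864.
Gradient magnitude |∇z| = √(a² + b²) = √(0.10295 + 2.30626) = 1.55216.
True dip = arctan(1.55216) = 57.2°, dipping toward SSW (azimuth ≈ 192°).

57.2°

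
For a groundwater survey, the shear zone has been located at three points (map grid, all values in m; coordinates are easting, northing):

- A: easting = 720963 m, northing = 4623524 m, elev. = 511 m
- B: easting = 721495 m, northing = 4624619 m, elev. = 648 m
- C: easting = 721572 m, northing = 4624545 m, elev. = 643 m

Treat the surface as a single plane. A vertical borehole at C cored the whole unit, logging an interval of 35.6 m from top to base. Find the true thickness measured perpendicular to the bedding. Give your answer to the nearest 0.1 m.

Let the plane be z = a·easting + b·northing + c.
B−A: 532a + 1095b = 137;  C−A: 609a + 1021b = 132.
Solving gives a = 0.03770, b = 0.10680.
|∇z| = √(a²+b²) = 0.11326, so dip δ = arctan(0.11326) = 6.46°.
True thickness = vertical thickness × cos δ = 35.6 × cos 6.46° = 35.4 m.

35.4 m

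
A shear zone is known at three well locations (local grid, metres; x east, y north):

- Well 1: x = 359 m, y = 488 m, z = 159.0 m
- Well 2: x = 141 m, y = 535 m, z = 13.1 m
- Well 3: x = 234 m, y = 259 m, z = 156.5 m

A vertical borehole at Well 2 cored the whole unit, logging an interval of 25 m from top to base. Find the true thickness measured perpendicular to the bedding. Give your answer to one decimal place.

Two edge vectors: Well 1→Well 2 = (-218, 47, -145.9), Well 1→Well 3 = (-125, -229, -2.5).
Normal n = (Well 1→Well 2) × (Well 1→Well 3) = (-33528.6, 17692.5, 55797).
So ∂z/∂x = −n_x/n_z = 0.60090 and ∂z/∂y = −n_y/n_z = −0.31709.
|∇z| = √(a²+b²) = 0.67943, so dip δ = arctan(0.67943) = 34.19°.
True thickness = vertical thickness × cos δ = 25 × cos 34.19° = 20.7 m.

20.7 m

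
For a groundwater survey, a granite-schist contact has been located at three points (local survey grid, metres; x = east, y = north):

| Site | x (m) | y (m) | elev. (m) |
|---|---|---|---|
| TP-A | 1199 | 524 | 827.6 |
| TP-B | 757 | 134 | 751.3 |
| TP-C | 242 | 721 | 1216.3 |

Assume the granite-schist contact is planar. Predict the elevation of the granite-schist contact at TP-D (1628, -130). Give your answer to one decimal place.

Two edge vectors: TP-A→TP-B = (-442, -390, -76.3), TP-A→TP-C = (-957, 197, 388.7).
Normal n = (TP-A→TP-B) × (TP-A→TP-C) = (-136561.9, 244824.5, -460304).
So ∂z/∂x = −n_x/n_z = −0.296678 and ∂z/∂y = −n_y/n_z = 0.531876.
Intercept c from TP-A: 827.6 + 355.72 − 278.70 = 904.61.
At (1628, -130): z = −483.0 − 69.1 + 904.61 = 352.5 m.

352.5 m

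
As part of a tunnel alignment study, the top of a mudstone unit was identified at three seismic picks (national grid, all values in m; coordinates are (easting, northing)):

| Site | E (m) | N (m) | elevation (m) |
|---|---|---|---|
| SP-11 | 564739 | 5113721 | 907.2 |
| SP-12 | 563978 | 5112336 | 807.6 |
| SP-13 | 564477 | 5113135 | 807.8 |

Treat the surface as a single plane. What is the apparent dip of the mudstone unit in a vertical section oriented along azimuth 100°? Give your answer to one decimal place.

Two edge vectors: SP-11→SP-12 = (-761, -1385, -99.6), SP-11→SP-13 = (-262, -586, -99.4).
Normal n = (SP-11→SP-12) × (SP-11→SP-13) = (79303.4, -49548.2, 83076).
So ∂z/∂E = −n_x/n_z = −0.95459 and ∂z/∂N = −n_y/n_z = 0.59642.
Unit vector along 100° is (sin 100°, cos 100°) = (0.9848, -0.1736).
Slope in that direction = a·(0.9848) + b·(-0.1736) = −1.04365.
Apparent dip = arctan|1.04365| = 46.2° (true dip is 48.4°, so apparent ≤ true as expected).

46.2°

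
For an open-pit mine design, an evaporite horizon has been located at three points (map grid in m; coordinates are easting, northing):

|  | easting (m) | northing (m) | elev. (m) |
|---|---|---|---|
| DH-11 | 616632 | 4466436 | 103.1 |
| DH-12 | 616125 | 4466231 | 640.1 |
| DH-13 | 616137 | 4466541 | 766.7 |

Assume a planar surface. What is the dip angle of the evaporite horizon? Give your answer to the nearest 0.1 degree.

53.0°

Let the plane be z = a·easting + b·northing + c.
DH-12−DH-11: −507a − 205b = 537;  DH-13−DH-11: −495a + 105b = 663.6.
Solving gives a = −1.24377, b = 0.45653.
Gradient magnitude |∇z| = √(a² + b²) = √(1.54695 + 0.20842) = 1.32491.
True dip = arctan(1.32491) = 53.0°, dipping toward ESE (azimuth ≈ 110°).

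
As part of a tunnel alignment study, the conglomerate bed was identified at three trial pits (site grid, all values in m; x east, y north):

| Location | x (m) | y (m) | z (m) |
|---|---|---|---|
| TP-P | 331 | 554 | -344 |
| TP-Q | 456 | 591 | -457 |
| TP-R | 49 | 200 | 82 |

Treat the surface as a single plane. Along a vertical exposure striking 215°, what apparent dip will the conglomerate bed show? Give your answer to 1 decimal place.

Let the plane be z = a·x + b·y + c.
TP-Q−TP-P: 125a + 37b = −113;  TP-R−TP-P: −282a − 354b = 426.
Solving gives a = −0.71682, b = −0.63236.
Unit vector along 215° is (sin 215°, cos 215°) = (-0.5736, -0.8192).
Slope in that direction = a·(-0.5736) + b·(-0.8192) = 0.92915.
Apparent dip = arctan|0.92915| = 42.9° (true dip is 43.7°, so apparent ≤ true as expected).

42.9°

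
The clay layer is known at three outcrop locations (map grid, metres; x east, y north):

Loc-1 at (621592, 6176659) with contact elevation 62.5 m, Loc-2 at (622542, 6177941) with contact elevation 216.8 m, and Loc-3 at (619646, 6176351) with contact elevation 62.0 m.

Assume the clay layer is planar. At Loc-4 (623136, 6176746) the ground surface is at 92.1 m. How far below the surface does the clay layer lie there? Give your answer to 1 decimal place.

50.6 m

Let the plane be z = a·x + b·y + c.
Loc-2−Loc-1: 950a + 1282b = 154.3;  Loc-3−Loc-1: −1946a − 308b = −0.5.
Solving gives a = −0.021289618, b = 0.136135052.
Then c = 62.5 − a·621592 − b·6176659 = −827563.84.
At (623136, 6176746): z_contact = −13266.33 + 840871.64 − 827563.84 = 41.47 m.
Depth below ground = 92.1 − 41.47 = 50.6 m.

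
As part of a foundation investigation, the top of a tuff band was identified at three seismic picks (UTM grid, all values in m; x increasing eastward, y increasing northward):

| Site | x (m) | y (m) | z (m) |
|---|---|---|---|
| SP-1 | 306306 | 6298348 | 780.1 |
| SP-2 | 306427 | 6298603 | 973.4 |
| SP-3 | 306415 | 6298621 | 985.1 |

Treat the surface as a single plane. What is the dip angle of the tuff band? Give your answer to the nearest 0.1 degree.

Let the plane be z = a·x + b·y + c.
SP-2−SP-1: 121a + 255b = 193.3;  SP-3−SP-1: 109a + 273b = 205.
Solving gives a = 0.09467, b = 0.71312.
Gradient magnitude |∇z| = √(a² + b²) = √(0.00896 + 0.50853) = 0.71937.
True dip = arctan(0.71937) = 35.7°, dipping toward S (azimuth ≈ 188°).

35.7°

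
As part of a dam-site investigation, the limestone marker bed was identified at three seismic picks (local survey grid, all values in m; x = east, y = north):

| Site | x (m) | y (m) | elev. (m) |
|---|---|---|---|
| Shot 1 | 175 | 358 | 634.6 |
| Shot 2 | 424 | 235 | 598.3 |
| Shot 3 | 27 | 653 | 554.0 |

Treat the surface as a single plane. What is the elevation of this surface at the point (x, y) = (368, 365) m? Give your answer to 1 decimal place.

559.3 m

Two edge vectors: Shot 1→Shot 2 = (249, -123, -36.3), Shot 1→Shot 3 = (-148, 295, -80.6).
Normal n = (Shot 1→Shot 2) × (Shot 1→Shot 3) = (20622.3, 25441.8, 55251).
So ∂z/∂x = −n_x/n_z = −0.37325 and ∂z/∂y = −n_y/n_z = −0.46048.
Intercept c from Shot 1: 634.6 + 65.32 + 164.85 = 864.77.
At (368, 365): z = −137.4 − 168.1 + 864.77 = 559.3 m.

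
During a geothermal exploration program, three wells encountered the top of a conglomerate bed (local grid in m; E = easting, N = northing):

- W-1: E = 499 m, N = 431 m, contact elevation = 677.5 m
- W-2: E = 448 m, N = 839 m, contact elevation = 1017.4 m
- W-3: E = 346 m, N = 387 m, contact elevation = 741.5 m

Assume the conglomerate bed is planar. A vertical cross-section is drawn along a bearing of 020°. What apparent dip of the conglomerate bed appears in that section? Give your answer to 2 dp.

Two edge vectors: W-1→W-2 = (-51, 408, 339.9), W-1→W-3 = (-153, -44, 64).
Normal n = (W-1→W-2) × (W-1→W-3) = (41067.6, -48740.7, 64668).
So ∂z/∂E = −n_x/n_z = −0.63505 and ∂z/∂N = −n_y/n_z = 0.75371.
Unit vector along 020° is (sin 20°, cos 20°) = (0.3420, 0.9397).
Slope in that direction = a·(0.3420) + b·(0.9397) = 0.49105.
Apparent dip = arctan|0.49105| = 26.15° (true dip is 44.6°, so apparent ≤ true as expected).

26.15°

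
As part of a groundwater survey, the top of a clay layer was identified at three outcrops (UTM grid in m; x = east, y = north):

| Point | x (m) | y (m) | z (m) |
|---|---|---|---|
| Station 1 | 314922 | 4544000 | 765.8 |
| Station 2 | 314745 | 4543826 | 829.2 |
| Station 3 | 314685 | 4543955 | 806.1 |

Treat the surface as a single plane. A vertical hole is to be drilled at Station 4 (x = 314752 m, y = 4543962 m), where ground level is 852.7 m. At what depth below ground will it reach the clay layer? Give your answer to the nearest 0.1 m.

56.6 m

Let the plane be z = a·x + b·y + c.
Station 2−Station 1: −177a − 174b = 63.4;  Station 3−Station 1: −237a − 45b = 40.3.
Solving gives a = −0.125002254, b = −0.237210351.
Then c = 765.8 − a·314922 − b·4544000 = 1118015.59.
At (314752, 4543962): z_contact = −39344.71 − 1077874.82 + 1118015.59 = 796.06 m.
Depth below ground = 852.7 − 796.06 = 56.6 m.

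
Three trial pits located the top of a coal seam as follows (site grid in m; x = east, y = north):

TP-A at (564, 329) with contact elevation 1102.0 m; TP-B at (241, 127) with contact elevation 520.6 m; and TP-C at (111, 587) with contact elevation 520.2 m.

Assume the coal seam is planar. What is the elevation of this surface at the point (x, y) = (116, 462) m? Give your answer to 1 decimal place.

473.9 m

Let the plane be z = a·x + b·y + c.
TP-B−TP-A: −323a − 202b = −581.4;  TP-C−TP-A: −453a + 258b = −581.8.
Solving gives a = 1.53011, b = 0.43155.
Then c = 1102 − a·564 − b·329 = 97.04.
At (116, 462): z = 177.5 + 199.4 + 97.04 = 473.9 m.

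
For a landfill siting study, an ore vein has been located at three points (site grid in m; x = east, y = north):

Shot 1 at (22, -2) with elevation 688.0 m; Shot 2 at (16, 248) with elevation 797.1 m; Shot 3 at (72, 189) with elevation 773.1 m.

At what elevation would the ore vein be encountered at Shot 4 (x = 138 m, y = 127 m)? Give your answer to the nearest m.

748 m

Let the plane be z = a·x + b·y + c.
Shot 2−Shot 1: −6a + 250b = 109.1;  Shot 3−Shot 1: 50a + 191b = 85.1.
Solving gives a = 0.03202, b = 0.43717.
Then c = 688 − a·22 − b·-2 = 688.17.
At (138, 127): z = 4.4 + 55.5 + 688.17 = 748.1 m.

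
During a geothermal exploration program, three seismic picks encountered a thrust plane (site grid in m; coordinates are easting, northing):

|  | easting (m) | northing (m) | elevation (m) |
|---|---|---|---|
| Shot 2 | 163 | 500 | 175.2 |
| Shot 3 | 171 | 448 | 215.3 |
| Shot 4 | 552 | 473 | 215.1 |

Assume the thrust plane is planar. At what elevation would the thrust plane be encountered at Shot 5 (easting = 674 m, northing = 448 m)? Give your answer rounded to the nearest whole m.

240 m

Let the plane be z = a·easting + b·northing + c.
Shot 3−Shot 2: 8a − 52b = 40.1;  Shot 4−Shot 2: 389a − 27b = 39.9.
Solving gives a = 0.04958, b = −0.76353.
Then c = 175.2 − a·163 − b·500 = 548.88.
At (674, 448): z = 33.4 − 342.1 + 548.88 = 240.2 m.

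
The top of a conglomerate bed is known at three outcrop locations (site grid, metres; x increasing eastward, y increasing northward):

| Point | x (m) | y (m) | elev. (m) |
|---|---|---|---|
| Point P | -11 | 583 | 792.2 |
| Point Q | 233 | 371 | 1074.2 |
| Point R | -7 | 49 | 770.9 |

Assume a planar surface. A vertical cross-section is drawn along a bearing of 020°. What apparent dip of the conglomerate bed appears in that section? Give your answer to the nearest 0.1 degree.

24.5°

Let the plane be z = a·x + b·y + c.
Point Q−Point P: 244a − 212b = 282;  Point R−Point P: 4a − 534b = −21.3.
Solving gives a = 1.19819, b = 0.04886.
Unit vector along 020° is (sin 20°, cos 20°) = (0.3420, 0.9397).
Slope in that direction = a·(0.3420) + b·(0.9397) = 0.45572.
Apparent dip = arctan|0.45572| = 24.5° (true dip is 50.2°, so apparent ≤ true as expected).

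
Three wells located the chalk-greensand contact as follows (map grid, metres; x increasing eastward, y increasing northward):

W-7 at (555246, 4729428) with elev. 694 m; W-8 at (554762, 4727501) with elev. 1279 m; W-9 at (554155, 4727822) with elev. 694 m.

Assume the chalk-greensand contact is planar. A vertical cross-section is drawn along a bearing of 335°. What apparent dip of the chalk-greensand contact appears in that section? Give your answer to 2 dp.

Let the plane be z = a·x + b·y + c.
W-8−W-7: −484a − 1927b = 585;  W-9−W-7: −1091a − 1606b = 0.
Solving gives a = 0.70904, b = −0.48167.
Unit vector along 335° is (sin 335°, cos 335°) = (-0.4226, 0.9063).
Slope in that direction = a·(-0.4226) + b·(0.9063) = −0.73619.
Apparent dip = arctan|0.73619| = 36.36° (true dip is 40.6°, so apparent ≤ true as expected).

36.36°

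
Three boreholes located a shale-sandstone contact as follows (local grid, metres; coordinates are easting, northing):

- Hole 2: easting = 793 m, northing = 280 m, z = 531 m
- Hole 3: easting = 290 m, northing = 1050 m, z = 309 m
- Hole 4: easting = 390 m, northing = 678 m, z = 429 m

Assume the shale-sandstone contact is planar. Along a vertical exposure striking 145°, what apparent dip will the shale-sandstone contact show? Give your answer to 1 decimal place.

13.1°

Two edge vectors: Hole 2→Hole 3 = (-503, 770, -222), Hole 2→Hole 4 = (-403, 398, -102).
Normal n = (Hole 2→Hole 3) × (Hole 2→Hole 4) = (9816, 38160, 110116).
So ∂z/∂easting = −n_x/n_z = −0.08914 and ∂z/∂northing = −n_y/n_z = −0.34654.
Unit vector along 145° is (sin 145°, cos 145°) = (0.5736, -0.8192).
Slope in that direction = a·(0.5736) + b·(-0.8192) = 0.23274.
Apparent dip = arctan|0.23274| = 13.1° (true dip is 19.7°, so apparent ≤ true as expected).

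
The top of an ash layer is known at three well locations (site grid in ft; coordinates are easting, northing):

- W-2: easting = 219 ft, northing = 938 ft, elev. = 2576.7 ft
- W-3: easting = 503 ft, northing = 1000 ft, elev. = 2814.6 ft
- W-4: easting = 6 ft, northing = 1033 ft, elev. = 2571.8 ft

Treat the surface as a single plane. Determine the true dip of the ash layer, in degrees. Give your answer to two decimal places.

53.52°

Two edge vectors: W-2→W-3 = (284, 62, 237.9), W-2→W-4 = (-213, 95, -4.9).
Normal n = (W-2→W-3) × (W-2→W-4) = (-22904.3, -49281.1, 40186).
So ∂z/∂easting = −n_x/n_z = 0.56996 and ∂z/∂northing = −n_y/n_z = 1.22633.
Gradient magnitude |∇z| = √(a² + b²) = √(0.32485 + 1.50387) = 1.35230.
True dip = arctan(1.35230) = 53.52°, dipping toward SSW (azimuth ≈ 205°).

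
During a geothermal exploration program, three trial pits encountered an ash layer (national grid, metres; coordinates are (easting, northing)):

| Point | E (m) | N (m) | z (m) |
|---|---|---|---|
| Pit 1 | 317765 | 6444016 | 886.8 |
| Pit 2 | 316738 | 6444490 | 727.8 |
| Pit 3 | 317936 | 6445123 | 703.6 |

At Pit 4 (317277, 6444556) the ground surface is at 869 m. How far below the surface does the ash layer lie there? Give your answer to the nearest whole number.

113 m

Two edge vectors: Pit 1→Pit 2 = (-1027, 474, -159), Pit 1→Pit 3 = (171, 1107, -183.2).
Normal n = (Pit 1→Pit 2) × (Pit 1→Pit 3) = (89176.2, -215335.4, -1217943).
So ∂z/∂E = −n_x/n_z = 0.07321870 and ∂z/∂N = −n_y/n_z = −0.17680253.
Intercept c from Pit 1: 886.8 − 23266.34 + 1139318.31 = 1116938.77.
At (317277, 6444556): z_contact = 23230.6 − 1139413.8 + 1116938.77 = 755.6 m.
Depth below ground = 869 − 755.6 = 113 m.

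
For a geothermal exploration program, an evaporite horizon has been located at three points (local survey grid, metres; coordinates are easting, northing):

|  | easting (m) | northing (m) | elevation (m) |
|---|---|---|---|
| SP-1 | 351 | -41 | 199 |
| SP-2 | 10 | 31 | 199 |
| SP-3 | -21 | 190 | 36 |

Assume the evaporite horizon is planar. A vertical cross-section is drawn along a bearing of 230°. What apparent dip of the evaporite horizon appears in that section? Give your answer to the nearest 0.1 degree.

40.7°

Two edge vectors: SP-1→SP-2 = (-341, 72, 0), SP-1→SP-3 = (-372, 231, -163).
Normal n = (SP-1→SP-2) × (SP-1→SP-3) = (-11736, -55583, -51987).
So ∂z/∂easting = −n_x/n_z = −0.22575 and ∂z/∂northing = −n_y/n_z = −1.06917.
Unit vector along 230° is (sin 230°, cos 230°) = (-0.7660, -0.6428).
Slope in that direction = a·(-0.7660) + b·(-0.6428) = 0.86018.
Apparent dip = arctan|0.86018| = 40.7° (true dip is 47.5°, so apparent ≤ true as expected).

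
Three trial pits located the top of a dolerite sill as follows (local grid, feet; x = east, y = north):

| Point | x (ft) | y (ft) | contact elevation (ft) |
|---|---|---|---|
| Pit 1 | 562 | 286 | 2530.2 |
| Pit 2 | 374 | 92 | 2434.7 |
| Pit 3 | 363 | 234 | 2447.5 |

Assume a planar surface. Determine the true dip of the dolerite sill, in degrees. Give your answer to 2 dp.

21.93°

Let the plane be z = a·x + b·y + c.
Pit 2−Pit 1: −188a − 194b = −95.5;  Pit 3−Pit 1: −199a − 52b = −82.7.
Solving gives a = 0.38425, b = 0.11991.
Gradient magnitude |∇z| = √(a² + b²) = √(0.14764 + 0.01438) = 0.40252.
True dip = arctan(0.40252) = 21.93°, dipping toward WSW (azimuth ≈ 253°).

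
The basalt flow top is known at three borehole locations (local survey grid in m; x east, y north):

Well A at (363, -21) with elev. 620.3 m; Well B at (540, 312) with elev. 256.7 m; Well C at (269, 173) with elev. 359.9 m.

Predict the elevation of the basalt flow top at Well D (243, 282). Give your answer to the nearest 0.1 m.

Let the plane be z = a·x + b·y + c.
Well B−Well A: 177a + 333b = −363.6;  Well C−Well A: −94a + 194b = −260.4.
Solving gives a = 0.24642, b = −1.22287.
Then c = 620.3 − a·363 − b·-21 = 505.17.
At (243, 282): z = 59.9 − 344.8 + 505.17 = 220.2 m.

220.2 m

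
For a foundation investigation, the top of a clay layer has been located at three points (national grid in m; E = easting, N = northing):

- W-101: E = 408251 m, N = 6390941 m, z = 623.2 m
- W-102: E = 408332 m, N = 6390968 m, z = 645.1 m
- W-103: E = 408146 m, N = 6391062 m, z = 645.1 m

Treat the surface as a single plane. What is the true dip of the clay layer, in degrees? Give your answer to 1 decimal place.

19.9°

Two edge vectors: W-101→W-102 = (81, 27, 21.9), W-101→W-103 = (-105, 121, 21.9).
Normal n = (W-101→W-102) × (W-101→W-103) = (-2058.6, -4073.4, 12636).
So ∂z/∂E = −n_x/n_z = 0.16292 and ∂z/∂N = −n_y/n_z = 0.32236.
Gradient magnitude |∇z| = √(a² + b²) = √(0.02654 + 0.10392) = 0.36119.
True dip = arctan(0.36119) = 19.9°, dipping toward SSW (azimuth ≈ 207°).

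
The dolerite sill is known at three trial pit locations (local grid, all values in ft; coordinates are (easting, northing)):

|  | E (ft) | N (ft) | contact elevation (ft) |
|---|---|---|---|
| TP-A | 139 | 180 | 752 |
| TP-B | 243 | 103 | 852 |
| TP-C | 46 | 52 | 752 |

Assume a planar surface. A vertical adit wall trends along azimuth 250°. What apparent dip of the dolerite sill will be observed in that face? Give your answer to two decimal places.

23.37°

Two edge vectors: TP-A→TP-B = (104, -77, 100), TP-A→TP-C = (-93, -128, 0).
Normal n = (TP-A→TP-B) × (TP-A→TP-C) = (12800, -9300, -20473).
So ∂z/∂E = −n_x/n_z = 0.62521 and ∂z/∂N = −n_y/n_z = −0.45426.
Unit vector along 250° is (sin 250°, cos 250°) = (-0.9397, -0.3420).
Slope in that direction = a·(-0.9397) + b·(-0.3420) = −0.43214.
Apparent dip = arctan|0.43214| = 23.37° (true dip is 37.7°, so apparent ≤ true as expected).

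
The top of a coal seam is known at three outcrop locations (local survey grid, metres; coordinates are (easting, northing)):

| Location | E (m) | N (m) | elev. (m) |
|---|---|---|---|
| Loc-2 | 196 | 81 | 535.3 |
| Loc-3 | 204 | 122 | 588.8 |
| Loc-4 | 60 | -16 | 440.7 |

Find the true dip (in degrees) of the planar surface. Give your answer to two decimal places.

Let the plane be z = a·E + b·N + c.
Loc-3−Loc-2: 8a + 41b = 53.5;  Loc-4−Loc-2: −136a − 97b = −94.6.
Solving gives a = −0.27310, b = 1.35817.
Gradient magnitude |∇z| = √(a² + b²) = √(0.07459 + 1.84462) = 1.38535.
True dip = arctan(1.38535) = 54.18°, dipping toward SSE (azimuth ≈ 169°).

54.18°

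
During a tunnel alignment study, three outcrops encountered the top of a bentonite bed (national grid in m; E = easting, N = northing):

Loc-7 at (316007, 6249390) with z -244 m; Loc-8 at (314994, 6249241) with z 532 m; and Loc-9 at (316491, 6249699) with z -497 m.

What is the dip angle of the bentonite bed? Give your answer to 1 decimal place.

44.2°

Let the plane be z = a·E + b·N + c.
Loc-8−Loc-7: −1013a − 149b = 776;  Loc-9−Loc-7: 484a + 309b = −253.
Solving gives a = −0.83888, b = 0.49520.
Gradient magnitude |∇z| = √(a² + b²) = √(0.70372 + 0.24523) = 0.97414.
True dip = arctan(0.97414) = 44.2°, dipping toward ESE (azimuth ≈ 121°).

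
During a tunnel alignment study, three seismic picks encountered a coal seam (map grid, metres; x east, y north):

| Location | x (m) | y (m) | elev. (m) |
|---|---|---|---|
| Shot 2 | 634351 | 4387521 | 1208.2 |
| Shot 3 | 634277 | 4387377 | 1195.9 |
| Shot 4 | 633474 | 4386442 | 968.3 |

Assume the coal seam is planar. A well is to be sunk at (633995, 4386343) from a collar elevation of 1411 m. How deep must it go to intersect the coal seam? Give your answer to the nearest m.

Let the plane be z = a·x + b·y + c.
Shot 3−Shot 2: −74a − 144b = −12.3;  Shot 4−Shot 2: −877a − 1079b = −239.9.
Solving gives a = 0.45807459, b = −0.14998277.
Then c = 1208.2 − a·634351 − b·4387521 = 368680.70.
At (633995, 4386343): z_contact = 290417.0 − 657875.9 + 368680.70 = 1221.8 m.
Depth below ground = 1411 − 1221.8 = 189 m.

189 m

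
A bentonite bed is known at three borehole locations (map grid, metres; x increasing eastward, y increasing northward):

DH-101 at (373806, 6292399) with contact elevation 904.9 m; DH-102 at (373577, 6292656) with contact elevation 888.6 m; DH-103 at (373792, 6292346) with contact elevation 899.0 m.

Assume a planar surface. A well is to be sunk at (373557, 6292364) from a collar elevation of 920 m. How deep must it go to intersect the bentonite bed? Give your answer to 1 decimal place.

Let the plane be z = a·x + b·y + c.
DH-102−DH-101: −229a + 257b = −16.3;  DH-103−DH-101: −14a − 53b = −5.9.
Solving gives a = 0.151267874, b = 0.071363203.
Then c = 904.9 − a·373806 − b·6292399 = −504685.69.
At (373557, 6292364): z_contact = 56507.17 + 449043.25 − 504685.69 = 864.74 m.
Depth below ground = 920 − 864.74 = 55.3 m.

55.3 m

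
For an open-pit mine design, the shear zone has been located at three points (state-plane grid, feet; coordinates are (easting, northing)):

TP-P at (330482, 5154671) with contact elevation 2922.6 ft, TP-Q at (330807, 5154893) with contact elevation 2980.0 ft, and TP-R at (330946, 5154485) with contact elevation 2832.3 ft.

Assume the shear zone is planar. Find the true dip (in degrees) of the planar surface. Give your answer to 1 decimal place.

19.1°

Two edge vectors: TP-P→TP-Q = (325, 222, 57.4), TP-P→TP-R = (464, -186, -90.3).
Normal n = (TP-P→TP-Q) × (TP-P→TP-R) = (-9370.2, 55981.1, -163458).
So ∂z/∂E = −n_x/n_z = −0.05732 and ∂z/∂N = −n_y/n_z = 0.34248.
Gradient magnitude |∇z| = √(a² + b²) = √(0.00329 + 0.11729) = 0.34724.
True dip = arctan(0.34724) = 19.1°, dipping toward S (azimuth ≈ 170°).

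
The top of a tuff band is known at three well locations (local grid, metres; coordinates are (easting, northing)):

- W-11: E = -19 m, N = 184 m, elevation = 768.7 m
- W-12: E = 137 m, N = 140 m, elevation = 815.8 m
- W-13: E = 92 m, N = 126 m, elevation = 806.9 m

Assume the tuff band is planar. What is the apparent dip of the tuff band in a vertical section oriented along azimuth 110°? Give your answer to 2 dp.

16.55°

Let the plane be z = a·E + b·N + c.
W-12−W-11: 156a − 44b = 47.1;  W-13−W-11: 111a − 58b = 38.2.
Solving gives a = 0.25240, b = −0.17558.
Unit vector along 110° is (sin 110°, cos 110°) = (0.9397, -0.3420).
Slope in that direction = a·(0.9397) + b·(-0.3420) = 0.29723.
Apparent dip = arctan|0.29723| = 16.55° (true dip is 17.1°, so apparent ≤ true as expected).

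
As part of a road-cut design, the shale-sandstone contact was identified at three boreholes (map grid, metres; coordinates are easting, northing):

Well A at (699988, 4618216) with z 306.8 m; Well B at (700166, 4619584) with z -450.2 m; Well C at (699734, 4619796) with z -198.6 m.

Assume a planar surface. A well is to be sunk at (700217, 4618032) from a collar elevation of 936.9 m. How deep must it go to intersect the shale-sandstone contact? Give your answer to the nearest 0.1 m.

Two edge vectors: Well A→Well B = (178, 1368, -757), Well A→Well C = (-254, 1580, -505.4).
Normal n = (Well A→Well B) × (Well A→Well C) = (504672.8, 282239.2, 628712).
So ∂z/∂easting = −n_x/n_z = −0.802709031 and ∂z/∂northing = −n_y/n_z = −0.448916515.
Intercept c from Well A: 306.8 + 561886.69 + 2073193.43 = 2635386.92.
At (700217, 4618032): z_contact = −562070.51 − 2073110.83 + 2635386.92 = 205.58 m.
Depth below ground = 936.9 − 205.58 = 731.3 m.

731.3 m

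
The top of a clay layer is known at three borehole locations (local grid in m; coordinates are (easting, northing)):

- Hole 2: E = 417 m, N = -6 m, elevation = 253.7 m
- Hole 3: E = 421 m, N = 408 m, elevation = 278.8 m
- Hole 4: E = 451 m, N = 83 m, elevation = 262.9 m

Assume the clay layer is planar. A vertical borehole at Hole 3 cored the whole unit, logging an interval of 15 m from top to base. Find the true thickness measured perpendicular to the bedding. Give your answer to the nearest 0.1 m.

14.9 m

Let the plane be z = a·E + b·N + c.
Hole 3−Hole 2: 4a + 414b = 25.1;  Hole 4−Hole 2: 34a + 89b = 9.2.
Solving gives a = 0.11479, b = 0.05952.
|∇z| = √(a²+b²) = 0.12930, so dip δ = arctan(0.12930) = 7.37°.
True thickness = vertical thickness × cos δ = 15 × cos 7.37° = 14.9 m.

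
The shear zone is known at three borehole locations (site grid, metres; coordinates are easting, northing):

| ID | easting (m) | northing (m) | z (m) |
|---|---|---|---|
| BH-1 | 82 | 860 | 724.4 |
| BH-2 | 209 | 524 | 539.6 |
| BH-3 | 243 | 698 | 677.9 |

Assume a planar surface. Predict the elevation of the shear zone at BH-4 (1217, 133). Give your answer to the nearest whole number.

Let the plane be z = a·easting + b·northing + c.
BH-2−BH-1: 127a − 336b = −184.8;  BH-3−BH-1: 161a − 162b = −46.5.
Solving gives a = 0.42699, b = 0.71139.
Then c = 724.4 − a·82 − b·860 = 77.59.
At (1217, 133): z = 519.6 + 94.6 + 77.59 = 691.9 m.

692 m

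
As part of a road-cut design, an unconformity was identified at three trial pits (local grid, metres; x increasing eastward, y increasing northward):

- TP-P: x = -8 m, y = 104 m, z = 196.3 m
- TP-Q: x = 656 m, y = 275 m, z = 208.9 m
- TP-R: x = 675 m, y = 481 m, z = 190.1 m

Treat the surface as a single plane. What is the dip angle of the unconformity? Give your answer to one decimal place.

Two edge vectors: TP-P→TP-Q = (664, 171, 12.6), TP-P→TP-R = (683, 377, -6.2).
Normal n = (TP-P→TP-Q) × (TP-P→TP-R) = (-5810.4, 12722.6, 133535).
So ∂z/∂x = −n_x/n_z = 0.04351 and ∂z/∂y = −n_y/n_z = −0.09528.
Gradient magnitude |∇z| = √(a² + b²) = √(0.00189 + 0.00908) = 0.10474.
True dip = arctan(0.10474) = 6.0°, dipping toward NNW (azimuth ≈ 335°).

6.0°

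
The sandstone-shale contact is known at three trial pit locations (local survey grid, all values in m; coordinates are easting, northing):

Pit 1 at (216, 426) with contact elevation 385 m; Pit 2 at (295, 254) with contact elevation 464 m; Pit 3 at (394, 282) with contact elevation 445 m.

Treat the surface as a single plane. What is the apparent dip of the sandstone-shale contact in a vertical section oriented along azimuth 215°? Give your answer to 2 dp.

23.19°

Let the plane be z = a·easting + b·northing + c.
Pit 2−Pit 1: 79a − 172b = 79;  Pit 3−Pit 1: 178a − 144b = 60.
Solving gives a = −0.05489, b = −0.48451.
Unit vector along 215° is (sin 215°, cos 215°) = (-0.5736, -0.8192).
Slope in that direction = a·(-0.5736) + b·(-0.8192) = 0.42837.
Apparent dip = arctan|0.42837| = 23.19° (true dip is 26.0°, so apparent ≤ true as expected).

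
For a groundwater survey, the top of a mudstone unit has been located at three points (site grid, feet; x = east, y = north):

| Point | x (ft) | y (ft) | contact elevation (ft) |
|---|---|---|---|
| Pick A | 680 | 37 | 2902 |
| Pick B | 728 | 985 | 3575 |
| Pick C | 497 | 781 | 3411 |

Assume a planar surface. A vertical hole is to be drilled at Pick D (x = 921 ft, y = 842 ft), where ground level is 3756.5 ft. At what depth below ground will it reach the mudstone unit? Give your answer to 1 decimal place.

265.6 ft

Let the plane be z = a·x + b·y + c.
Pick B−Pick A: 48a + 948b = 673;  Pick C−Pick A: −183a + 744b = 509.
Solving gives a = 0.08690, b = 0.70552.
Then c = 2902 − a·680 − b·37 = 2816.80.
At (921, 842): z_contact = 80.04 + 594.04 + 2816.80 = 3490.88 ft.
Depth below ground = 3756.5 − 3490.88 = 265.6 ft.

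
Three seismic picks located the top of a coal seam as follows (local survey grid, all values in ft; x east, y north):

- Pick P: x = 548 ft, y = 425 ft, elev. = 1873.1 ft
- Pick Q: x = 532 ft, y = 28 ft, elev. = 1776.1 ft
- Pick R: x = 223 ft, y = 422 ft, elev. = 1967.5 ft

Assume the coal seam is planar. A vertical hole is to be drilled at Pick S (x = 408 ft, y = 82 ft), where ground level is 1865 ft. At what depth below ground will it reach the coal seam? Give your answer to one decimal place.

38.8 ft

Two edge vectors: Pick P→Pick Q = (-16, -397, -97), Pick P→Pick R = (-325, -3, 94.4).
Normal n = (Pick P→Pick Q) × (Pick P→Pick R) = (-37767.8, 33035.4, -128977).
So ∂z/∂x = −n_x/n_z = −0.29283 and ∂z/∂y = −n_y/n_z = 0.25613.
Intercept c from Pick P: 1873.1 + 160.47 − 108.86 = 1924.71.
At (408, 82): z_contact = −119.47 + 21.00 + 1924.71 = 1826.24 ft.
Depth below ground = 1865 − 1826.24 = 38.8 ft.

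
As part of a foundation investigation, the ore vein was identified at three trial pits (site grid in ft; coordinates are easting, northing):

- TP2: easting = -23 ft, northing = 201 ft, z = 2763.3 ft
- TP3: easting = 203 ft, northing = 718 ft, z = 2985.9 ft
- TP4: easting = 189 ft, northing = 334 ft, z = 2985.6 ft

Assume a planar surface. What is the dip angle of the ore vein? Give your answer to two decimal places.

47.03°

Two edge vectors: TP2→TP3 = (226, 517, 222.6), TP2→TP4 = (212, 133, 222.3).
Normal n = (TP2→TP3) × (TP2→TP4) = (85323.3, -3048.6, -79546).
So ∂z/∂easting = −n_x/n_z = 1.07263 and ∂z/∂northing = −n_y/n_z = −0.03832.
Gradient magnitude |∇z| = √(a² + b²) = √(1.15053 + 0.00147) = 1.07331.
True dip = arctan(1.07331) = 47.03°, dipping toward W (azimuth ≈ 272°).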